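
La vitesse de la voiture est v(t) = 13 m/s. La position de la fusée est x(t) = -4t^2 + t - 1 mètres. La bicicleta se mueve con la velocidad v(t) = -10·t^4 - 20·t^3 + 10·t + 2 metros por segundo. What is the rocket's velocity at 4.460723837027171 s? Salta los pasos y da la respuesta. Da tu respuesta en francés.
v(4.460723837027171) = -34.6857906962174.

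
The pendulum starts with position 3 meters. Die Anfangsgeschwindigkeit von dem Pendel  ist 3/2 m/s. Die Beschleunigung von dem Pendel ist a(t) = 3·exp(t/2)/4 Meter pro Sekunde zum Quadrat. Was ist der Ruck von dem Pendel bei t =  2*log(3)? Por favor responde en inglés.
We must differentiate our acceleration equation a(t) = 3·exp(t/2)/4 1 time. The derivative of acceleration gives jerk: j(t) = 3·exp(t/2)/8. From the given jerk equation j(t) = 3·exp(t/2)/8, we substitute t = 2*log(3) to get j = 9/8.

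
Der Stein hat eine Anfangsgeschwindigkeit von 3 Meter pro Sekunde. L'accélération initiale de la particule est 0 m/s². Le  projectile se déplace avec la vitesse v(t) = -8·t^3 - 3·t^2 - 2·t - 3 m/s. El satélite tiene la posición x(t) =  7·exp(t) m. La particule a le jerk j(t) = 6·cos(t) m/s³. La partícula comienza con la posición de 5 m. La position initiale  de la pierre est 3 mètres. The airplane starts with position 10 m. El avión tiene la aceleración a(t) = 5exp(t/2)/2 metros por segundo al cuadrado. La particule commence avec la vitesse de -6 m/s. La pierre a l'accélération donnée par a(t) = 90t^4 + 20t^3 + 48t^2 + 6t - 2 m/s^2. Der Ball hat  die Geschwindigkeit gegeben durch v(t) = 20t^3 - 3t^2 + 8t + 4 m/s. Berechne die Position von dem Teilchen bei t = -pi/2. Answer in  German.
Wir müssen das Integral unserer Gleichung für den Ruck j(t) = 6·cos(t) 3-mal finden. Mit ∫j(t)dt und Anwendung von a(0) = 0, finden wir a(t) = 6·sin(t). Das Integral von der Beschleunigung ist die Geschwindigkeit. Mit v(0) = -6 erhalten wir v(t) = -6·cos(t). Die Stammfunktion von der Geschwindigkeit ist die Position. Mit x(0) = 5 erhalten wir x(t) = 5 - 6·sin(t). Mit x(t) = 5 - 6·sin(t) und Einsetzen von t = -pi/2, finden wir x = 11.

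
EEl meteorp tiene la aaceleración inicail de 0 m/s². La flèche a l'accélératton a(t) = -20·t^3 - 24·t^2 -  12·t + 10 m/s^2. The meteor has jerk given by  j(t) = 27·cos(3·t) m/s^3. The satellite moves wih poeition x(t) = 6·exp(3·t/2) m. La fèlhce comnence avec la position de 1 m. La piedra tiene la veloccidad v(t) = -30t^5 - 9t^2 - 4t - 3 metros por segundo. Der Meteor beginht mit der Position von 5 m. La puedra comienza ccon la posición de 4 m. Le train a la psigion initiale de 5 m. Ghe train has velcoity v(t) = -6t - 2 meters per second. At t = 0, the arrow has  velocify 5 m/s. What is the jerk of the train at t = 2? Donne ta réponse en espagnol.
Partiendo de la velocidad v(t) = -6·t - 2, tomamos 2 derivadas. Derivando la velocidad, obtenemos la aceleración: a(t) = -6. Derivando la aceleración, obtenemos la sacudida: j(t) = 0. Tenemos la sacudida j(t) = 0. Sustituyendo t = 2: j(2) = 0.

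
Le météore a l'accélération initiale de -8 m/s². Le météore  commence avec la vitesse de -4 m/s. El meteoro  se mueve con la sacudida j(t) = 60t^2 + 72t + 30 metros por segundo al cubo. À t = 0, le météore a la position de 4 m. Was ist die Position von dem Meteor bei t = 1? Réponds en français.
En partant du jerk j(t) = 60·t^2 + 72·t + 30, nous prenons 3 primitives. L'intégrale du jerk, avec a(0) = -8, donne l'accélération: a(t) = 20·t^3 + 36·t^2 + 30·t - 8. En intégrant l'accélération et en utilisant la condition initiale v(0) = -4, nous obtenons v(t) = 5·t^4 + 12·t^3 + 15·t^2 - 8·t - 4. En prenant ∫v(t)dt et en appliquant x(0) = 4, nous trouvons x(t) = t^5 + 3·t^4 + 5·t^3 - 4·t^2 - 4·t + 4. De l'équation de la position x(t) = t^5 + 3·t^4 + 5·t^3 - 4·t^2 - 4·t + 4, nous substituons t = 1 pour obtenir x = 5.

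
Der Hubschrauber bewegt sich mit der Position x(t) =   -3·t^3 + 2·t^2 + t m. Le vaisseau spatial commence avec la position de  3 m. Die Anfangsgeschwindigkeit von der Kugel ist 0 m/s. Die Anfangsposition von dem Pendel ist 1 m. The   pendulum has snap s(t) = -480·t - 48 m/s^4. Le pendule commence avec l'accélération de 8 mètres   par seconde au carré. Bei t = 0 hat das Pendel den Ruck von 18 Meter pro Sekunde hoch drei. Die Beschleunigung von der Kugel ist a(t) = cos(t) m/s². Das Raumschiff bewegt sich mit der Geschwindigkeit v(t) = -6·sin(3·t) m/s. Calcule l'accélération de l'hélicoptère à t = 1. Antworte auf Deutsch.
Ausgehend von der Position x(t) = -3·t^3 + 2·t^2 + t, nehmen wir 2 Ableitungen. Mit d/dt von x(t) finden wir v(t) = -9·t^2 + 4·t + 1. Durch Ableiten von der Geschwindigkeit erhalten wir die Beschleunigung: a(t) = 4 - 18·t. Aus der Gleichung für die Beschleunigung a(t) = 4 - 18·t, setzen wir t = 1 ein und erhalten a = -14.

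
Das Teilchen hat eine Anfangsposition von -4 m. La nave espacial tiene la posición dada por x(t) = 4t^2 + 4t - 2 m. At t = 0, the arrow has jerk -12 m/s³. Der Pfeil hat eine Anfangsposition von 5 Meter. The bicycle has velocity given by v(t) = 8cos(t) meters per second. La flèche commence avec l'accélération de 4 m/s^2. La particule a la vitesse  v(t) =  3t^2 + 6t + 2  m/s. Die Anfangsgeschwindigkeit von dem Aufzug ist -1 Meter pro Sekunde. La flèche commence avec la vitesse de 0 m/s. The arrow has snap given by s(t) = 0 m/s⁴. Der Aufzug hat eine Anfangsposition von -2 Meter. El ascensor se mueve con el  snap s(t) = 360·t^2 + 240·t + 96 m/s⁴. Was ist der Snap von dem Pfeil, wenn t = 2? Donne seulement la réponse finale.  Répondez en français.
s(2) = 0.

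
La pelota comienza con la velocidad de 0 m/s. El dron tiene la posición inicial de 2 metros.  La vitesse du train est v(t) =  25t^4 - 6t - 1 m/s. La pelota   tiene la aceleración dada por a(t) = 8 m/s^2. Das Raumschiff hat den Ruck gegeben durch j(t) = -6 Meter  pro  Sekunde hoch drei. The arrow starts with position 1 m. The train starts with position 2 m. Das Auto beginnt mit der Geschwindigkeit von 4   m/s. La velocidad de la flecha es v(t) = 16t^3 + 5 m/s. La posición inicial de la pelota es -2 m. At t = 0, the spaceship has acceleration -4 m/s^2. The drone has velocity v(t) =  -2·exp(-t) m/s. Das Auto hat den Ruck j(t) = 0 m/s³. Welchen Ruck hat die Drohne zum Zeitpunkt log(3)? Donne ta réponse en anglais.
To solve this, we need to take 2 derivatives of our velocity equation v(t) = -2·exp(-t). The derivative of velocity gives acceleration: a(t) = 2·exp(-t). The derivative of acceleration gives jerk: j(t) = -2·exp(-t). Using j(t) = -2·exp(-t) and substituting t = log(3), we find j = -2/3.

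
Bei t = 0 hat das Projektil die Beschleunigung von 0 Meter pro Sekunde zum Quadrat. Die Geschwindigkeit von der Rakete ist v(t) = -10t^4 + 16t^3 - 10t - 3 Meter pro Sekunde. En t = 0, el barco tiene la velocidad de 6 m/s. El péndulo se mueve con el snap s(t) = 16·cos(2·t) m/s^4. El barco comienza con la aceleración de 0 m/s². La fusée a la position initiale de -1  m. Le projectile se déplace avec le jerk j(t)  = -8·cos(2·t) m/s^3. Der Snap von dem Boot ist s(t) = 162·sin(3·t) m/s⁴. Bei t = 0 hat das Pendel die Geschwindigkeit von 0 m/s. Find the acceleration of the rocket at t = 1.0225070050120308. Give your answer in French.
Nous devons dériver notre équation de la vitesse v(t) = -10·t^4 + 16·t^3 - 10·t - 3 1 fois. La dérivée de la vitesse donne l'accélération: a(t) = -40·t^3 + 48·t^2 - 10. Nous avons l'accélération a(t) = -40·t^3 + 48·t^2 - 10. En substituant t = 1.0225070050120308: a(1.0225070050120308) = -2.57709687074775.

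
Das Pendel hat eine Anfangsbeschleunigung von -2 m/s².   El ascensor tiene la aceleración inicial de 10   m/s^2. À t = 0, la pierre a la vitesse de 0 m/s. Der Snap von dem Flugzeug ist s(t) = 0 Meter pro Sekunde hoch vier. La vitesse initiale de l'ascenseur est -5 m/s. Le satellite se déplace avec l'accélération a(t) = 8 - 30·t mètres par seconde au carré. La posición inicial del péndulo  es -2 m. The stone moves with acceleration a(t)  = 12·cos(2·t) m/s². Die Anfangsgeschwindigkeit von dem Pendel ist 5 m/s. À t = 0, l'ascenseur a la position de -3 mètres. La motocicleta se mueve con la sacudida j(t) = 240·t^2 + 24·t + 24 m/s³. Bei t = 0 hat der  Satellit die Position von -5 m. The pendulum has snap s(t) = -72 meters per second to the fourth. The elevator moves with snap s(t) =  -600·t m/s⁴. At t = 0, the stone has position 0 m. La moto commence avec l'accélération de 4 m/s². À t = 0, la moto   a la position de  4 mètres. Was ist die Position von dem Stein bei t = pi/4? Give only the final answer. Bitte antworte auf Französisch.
La position à t = pi/4 est x = 3.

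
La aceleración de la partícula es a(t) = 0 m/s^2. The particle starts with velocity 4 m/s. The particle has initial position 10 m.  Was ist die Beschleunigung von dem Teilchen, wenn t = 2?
Mit a(t) = 0 und Einsetzen von t = 2, finden wir a = 0.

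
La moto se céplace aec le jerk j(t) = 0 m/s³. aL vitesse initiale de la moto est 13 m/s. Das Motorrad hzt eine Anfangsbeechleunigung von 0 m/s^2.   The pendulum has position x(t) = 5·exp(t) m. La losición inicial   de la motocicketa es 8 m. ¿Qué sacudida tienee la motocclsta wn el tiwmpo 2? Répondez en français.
De l'équation du jerk j(t) = 0, nous substituons t = 2 pour obtenir j = 0.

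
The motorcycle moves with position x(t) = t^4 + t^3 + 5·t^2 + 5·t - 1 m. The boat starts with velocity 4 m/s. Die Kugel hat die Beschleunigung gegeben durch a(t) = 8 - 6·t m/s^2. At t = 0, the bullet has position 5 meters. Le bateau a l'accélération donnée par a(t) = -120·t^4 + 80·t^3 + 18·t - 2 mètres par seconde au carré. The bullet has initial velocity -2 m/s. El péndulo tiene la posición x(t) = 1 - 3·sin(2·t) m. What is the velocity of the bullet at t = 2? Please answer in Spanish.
Para resolver esto, necesitamos tomar 1 antiderivada de nuestra ecuación de la aceleración a(t) = 8 - 6·t. La integral de la aceleración, con v(0) = -2, da la velocidad: v(t) = -3·t^2 + 8·t - 2. Tenemos la velocidad v(t) = -3·t^2 + 8·t - 2. Sustituyendo t = 2: v(2) = 2.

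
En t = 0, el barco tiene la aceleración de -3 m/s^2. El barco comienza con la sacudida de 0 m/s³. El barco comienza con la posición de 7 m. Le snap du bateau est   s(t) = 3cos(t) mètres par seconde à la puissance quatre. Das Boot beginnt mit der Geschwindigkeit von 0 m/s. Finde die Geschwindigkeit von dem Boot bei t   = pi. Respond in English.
To solve this, we need to take 3 integrals of our snap equation s(t) = 3·cos(t). Finding the integral of s(t) and using j(0) = 0: j(t) = 3·sin(t). The integral of jerk, with a(0) = -3, gives acceleration: a(t) = -3·cos(t). Finding the integral of a(t) and using v(0) = 0: v(t) = -3·sin(t). We have velocity v(t) = -3·sin(t). Substituting t = pi: v(pi) = 0.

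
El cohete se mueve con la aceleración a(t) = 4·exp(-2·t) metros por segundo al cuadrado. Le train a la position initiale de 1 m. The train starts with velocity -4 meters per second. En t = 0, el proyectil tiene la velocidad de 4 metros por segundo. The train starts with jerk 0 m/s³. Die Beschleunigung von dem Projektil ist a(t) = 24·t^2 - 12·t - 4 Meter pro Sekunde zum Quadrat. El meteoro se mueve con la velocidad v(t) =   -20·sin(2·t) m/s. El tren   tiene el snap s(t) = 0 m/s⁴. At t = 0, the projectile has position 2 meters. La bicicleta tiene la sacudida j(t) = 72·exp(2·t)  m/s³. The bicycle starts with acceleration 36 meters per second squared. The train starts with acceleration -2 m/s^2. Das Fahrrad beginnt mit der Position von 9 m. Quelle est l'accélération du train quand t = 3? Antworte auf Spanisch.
Necesitamos integrar nuestra ecuación del snap s(t) = 0 2 veces. Tomando ∫s(t)dt y aplicando j(0) = 0, encontramos j(t) = 0. La antiderivada de la sacudida es la aceleración. Usando a(0) = -2, obtenemos a(t) = -2. Usando a(t) = -2 y sustituyendo t = 3, encontramos a = -2.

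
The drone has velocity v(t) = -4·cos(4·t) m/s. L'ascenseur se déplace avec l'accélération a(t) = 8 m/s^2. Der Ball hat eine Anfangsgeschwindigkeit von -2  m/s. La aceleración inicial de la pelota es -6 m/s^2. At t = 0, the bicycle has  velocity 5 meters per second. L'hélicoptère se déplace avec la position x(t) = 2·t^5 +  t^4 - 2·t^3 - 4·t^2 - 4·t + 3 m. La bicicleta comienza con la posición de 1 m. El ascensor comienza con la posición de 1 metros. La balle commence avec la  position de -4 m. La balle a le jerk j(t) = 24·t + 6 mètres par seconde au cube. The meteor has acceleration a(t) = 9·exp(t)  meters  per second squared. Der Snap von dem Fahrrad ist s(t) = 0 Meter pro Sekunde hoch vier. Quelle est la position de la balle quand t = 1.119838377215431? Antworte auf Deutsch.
Wir müssen unsere Gleichung für den Ruck j(t) = 24·t + 6 3-mal integrieren. Mit ∫j(t)dt und Anwendung von a(0) = -6, finden wir a(t) = 12·t^2 + 6·t - 6. Durch Integration von der Beschleunigung und Verwendung der Anfangsbedingung v(0) = -2, erhalten wir v(t) = 4·t^3 + 3·t^2 - 6·t - 2. Durch Integration von der Geschwindigkeit und Verwendung der Anfangsbedingung x(0) = -4, erhalten wir x(t) = t^4 + t^3 - 3·t^2 - 2·t - 4. Aus der Gleichung für die Position x(t) = t^4 + t^3 - 3·t^2 - 2·t - 4, setzen wir t = 1.119838377215431 ein und erhalten x = -7.02485957569855.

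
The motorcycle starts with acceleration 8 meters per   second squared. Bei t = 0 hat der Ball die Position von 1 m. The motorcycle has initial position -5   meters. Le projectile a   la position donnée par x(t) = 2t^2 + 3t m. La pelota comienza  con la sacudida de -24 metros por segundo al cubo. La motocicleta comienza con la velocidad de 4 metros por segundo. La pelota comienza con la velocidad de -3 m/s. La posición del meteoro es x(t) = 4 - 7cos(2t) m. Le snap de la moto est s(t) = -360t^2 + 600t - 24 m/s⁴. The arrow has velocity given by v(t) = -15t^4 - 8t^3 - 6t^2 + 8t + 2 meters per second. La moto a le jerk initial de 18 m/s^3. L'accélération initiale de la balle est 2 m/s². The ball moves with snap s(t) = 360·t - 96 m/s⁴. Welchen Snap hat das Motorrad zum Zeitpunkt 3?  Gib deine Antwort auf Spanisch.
Tenemos el snap s(t) = -360·t^2 + 600·t - 24. Sustituyendo t = 3: s(3) = -1464.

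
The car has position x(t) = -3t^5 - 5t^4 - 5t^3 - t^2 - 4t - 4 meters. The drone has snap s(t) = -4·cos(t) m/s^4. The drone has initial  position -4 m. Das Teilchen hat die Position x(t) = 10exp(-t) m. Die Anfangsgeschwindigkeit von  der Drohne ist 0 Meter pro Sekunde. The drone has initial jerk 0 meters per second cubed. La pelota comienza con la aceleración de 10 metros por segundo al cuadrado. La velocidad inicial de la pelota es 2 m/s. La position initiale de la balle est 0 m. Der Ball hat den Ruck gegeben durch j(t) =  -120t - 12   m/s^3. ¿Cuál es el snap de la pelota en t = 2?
Para resolver esto, necesitamos tomar 1 derivada de nuestra ecuación de la sacudida j(t) = -120·t - 12. Derivando la sacudida, obtenemos el snap: s(t) = -120. Usando s(t) = -120 y sustituyendo t = 2, encontramos s = -120.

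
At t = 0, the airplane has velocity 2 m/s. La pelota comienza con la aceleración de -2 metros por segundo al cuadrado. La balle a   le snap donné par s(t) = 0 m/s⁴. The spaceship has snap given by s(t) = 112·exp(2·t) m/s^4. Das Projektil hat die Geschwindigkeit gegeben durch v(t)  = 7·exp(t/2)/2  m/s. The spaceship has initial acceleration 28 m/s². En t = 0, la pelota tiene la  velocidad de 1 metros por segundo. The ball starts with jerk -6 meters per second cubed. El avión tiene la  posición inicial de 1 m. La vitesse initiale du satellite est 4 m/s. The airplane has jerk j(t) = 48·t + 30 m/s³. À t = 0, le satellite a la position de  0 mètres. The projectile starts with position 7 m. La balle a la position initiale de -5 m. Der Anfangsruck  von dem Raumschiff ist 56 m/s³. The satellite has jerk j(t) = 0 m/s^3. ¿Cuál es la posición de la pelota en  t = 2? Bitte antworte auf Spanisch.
Para resolver esto, necesitamos tomar 4 integrales de nuestra ecuación del snap s(t) = 0. Integrando el snap y usando la condición inicial j(0) = -6, obtenemos j(t) = -6. Tomando ∫j(t)dt y aplicando a(0) = -2, encontramos a(t) = -6·t - 2. Tomando ∫a(t)dt y aplicando v(0) = 1, encontramos v(t) = -3·t^2 - 2·t + 1. Tomando ∫v(t)dt y aplicando x(0) = -5, encontramos x(t) = -t^3 - t^2 + t - 5. Tenemos la posición x(t) = -t^3 - t^2 + t - 5. Sustituyendo t = 2: x(2) = -15.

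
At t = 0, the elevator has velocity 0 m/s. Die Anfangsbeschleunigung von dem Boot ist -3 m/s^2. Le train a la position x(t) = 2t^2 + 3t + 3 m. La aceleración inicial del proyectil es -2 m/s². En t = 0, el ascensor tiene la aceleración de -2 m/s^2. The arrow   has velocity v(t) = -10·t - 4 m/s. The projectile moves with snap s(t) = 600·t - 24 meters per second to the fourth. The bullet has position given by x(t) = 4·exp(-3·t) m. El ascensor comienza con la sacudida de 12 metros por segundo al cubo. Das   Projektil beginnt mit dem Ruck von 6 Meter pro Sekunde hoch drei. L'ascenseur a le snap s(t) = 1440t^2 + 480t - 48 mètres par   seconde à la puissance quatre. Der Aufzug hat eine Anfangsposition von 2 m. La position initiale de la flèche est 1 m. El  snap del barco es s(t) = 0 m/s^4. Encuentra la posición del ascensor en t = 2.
Debemos encontrar la integral de nuestra ecuación del snap s(t) = 1440·t^2 + 480·t - 48 4 veces. La integral del snap, con j(0) = 12, da la sacudida: j(t) = 480·t^3 + 240·t^2 - 48·t + 12. La integral de la sacudida es la aceleración. Usando a(0) = -2, obtenemos a(t) = 120·t^4 + 80·t^3 - 24·t^2 + 12·t - 2. La integral de la aceleración es la velocidad. Usando v(0) = 0, obtenemos v(t) = 2·t·(12·t^4 + 10·t^3 - 4·t^2 + 3·t - 1). La antiderivada de la velocidad es la posición. Usando x(0) = 2, obtenemos x(t) = 4·t^6 + 4·t^5 - 2·t^4 + 2·t^3 - t^2 + 2. Usando x(t) = 4·t^6 + 4·t^5 - 2·t^4 + 2·t^3 - t^2 + 2 y sustituyendo t = 2, encontramos x = 366.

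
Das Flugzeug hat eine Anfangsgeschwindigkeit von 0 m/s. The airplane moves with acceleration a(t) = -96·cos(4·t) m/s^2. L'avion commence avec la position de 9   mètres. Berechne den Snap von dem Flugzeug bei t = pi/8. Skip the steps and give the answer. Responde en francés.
Le snap à t = pi/8 est s = 0.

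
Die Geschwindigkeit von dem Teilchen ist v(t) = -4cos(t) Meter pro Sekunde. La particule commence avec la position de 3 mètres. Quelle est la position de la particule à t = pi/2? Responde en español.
Partiendo de la velocidad v(t) = -4·cos(t), tomamos 1 antiderivada. Integrando la velocidad y usando la condición inicial x(0) = 3, obtenemos x(t) = 3 - 4·sin(t). Usando x(t) = 3 - 4·sin(t) y sustituyendo t = pi/2, encontramos x = -1.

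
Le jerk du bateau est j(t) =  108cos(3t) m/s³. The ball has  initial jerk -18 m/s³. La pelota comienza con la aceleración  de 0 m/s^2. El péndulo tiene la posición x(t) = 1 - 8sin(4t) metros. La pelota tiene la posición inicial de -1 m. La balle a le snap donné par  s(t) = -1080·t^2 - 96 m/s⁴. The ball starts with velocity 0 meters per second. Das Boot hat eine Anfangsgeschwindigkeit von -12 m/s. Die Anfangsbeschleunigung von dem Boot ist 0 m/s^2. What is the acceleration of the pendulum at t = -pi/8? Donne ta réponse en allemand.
Ausgehend von der Position x(t) = 1 - 8·sin(4·t), nehmen wir 2 Ableitungen. Mit d/dt von x(t) finden wir v(t) = -32·cos(4·t). Mit d/dt von v(t) finden wir a(t) = 128·sin(4·t). Wir haben die Beschleunigung a(t) = 128·sin(4·t). Durch Einsetzen von t = -pi/8: a(-pi/8) = -128.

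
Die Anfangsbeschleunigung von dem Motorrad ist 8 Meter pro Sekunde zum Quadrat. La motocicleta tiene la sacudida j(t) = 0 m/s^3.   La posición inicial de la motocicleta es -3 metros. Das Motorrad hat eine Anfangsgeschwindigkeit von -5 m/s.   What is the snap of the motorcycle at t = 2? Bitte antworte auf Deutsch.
Um dies zu lösen, müssen wir 1 Ableitung unserer Gleichung für den Ruck j(t) = 0 nehmen. Durch Ableiten von dem Ruck erhalten wir den Snap: s(t) = 0. Wir haben den Snap s(t) = 0. Durch Einsetzen von t = 2: s(2) = 0.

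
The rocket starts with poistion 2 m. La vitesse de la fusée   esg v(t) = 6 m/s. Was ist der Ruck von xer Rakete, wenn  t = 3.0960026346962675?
Um dies zu lösen, müssen wir 2 Ableitungen unserer Gleichung für die Geschwindigkeit v(t) = 6 nehmen. Mit d/dt von v(t) finden wir a(t) = 0. Durch Ableiten von der Beschleunigung erhalten wir den Ruck: j(t) = 0. Mit j(t) = 0 und Einsetzen von t = 3.0960026346962675, finden wir j = 0.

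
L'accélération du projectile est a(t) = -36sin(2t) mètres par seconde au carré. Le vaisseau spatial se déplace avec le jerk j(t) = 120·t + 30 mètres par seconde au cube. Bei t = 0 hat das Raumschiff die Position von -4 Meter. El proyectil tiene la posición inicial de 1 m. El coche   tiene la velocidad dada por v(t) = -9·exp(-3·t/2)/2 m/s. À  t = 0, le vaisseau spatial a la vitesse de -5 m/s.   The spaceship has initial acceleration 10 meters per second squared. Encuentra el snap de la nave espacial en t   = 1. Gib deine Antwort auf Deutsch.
Ausgehend von dem Ruck j(t) = 120·t + 30, nehmen wir 1 Ableitung. Durch Ableiten von dem Ruck erhalten wir den Snap: s(t) = 120. Wir haben den Snap s(t) = 120. Durch Einsetzen von t = 1: s(1) = 120.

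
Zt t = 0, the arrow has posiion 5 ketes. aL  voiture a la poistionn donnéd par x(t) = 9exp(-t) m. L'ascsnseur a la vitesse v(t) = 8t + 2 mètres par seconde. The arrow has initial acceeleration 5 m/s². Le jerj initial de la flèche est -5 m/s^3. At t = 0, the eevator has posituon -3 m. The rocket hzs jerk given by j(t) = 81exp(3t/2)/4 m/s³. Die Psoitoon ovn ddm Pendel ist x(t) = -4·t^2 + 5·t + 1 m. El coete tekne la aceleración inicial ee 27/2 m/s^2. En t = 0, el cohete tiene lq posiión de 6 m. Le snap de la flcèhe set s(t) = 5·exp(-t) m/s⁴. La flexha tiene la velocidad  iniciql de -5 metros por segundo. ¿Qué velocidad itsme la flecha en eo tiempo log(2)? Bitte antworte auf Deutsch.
Wir müssen unsere Gleichung für den Snap s(t) = 5·exp(-t) 3-mal integrieren. Durch Integration von dem Snap und Verwendung der Anfangsbedingung j(0) = -5, erhalten wir j(t) = -5·exp(-t). Durch Integration von dem Ruck und Verwendung der Anfangsbedingung a(0) = 5, erhalten wir a(t) = 5·exp(-t). Durch Integration von der Beschleunigung und Verwendung der Anfangsbedingung v(0) = -5, erhalten wir v(t) = -5·exp(-t). Mit v(t) = -5·exp(-t) und Einsetzen von t = log(2), finden wir v = -5/2.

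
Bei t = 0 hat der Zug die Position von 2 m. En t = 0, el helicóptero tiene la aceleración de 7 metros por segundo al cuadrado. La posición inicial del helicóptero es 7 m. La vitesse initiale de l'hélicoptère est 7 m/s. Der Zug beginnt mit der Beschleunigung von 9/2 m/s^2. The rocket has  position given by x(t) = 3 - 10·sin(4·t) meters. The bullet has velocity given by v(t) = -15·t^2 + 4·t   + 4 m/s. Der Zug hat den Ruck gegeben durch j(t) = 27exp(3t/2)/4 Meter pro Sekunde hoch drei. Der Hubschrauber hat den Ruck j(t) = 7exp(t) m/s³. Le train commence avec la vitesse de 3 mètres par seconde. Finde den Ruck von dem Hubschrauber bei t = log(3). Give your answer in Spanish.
Usando j(t) = 7·exp(t) y sustituyendo t = log(3), encontramos j = 21.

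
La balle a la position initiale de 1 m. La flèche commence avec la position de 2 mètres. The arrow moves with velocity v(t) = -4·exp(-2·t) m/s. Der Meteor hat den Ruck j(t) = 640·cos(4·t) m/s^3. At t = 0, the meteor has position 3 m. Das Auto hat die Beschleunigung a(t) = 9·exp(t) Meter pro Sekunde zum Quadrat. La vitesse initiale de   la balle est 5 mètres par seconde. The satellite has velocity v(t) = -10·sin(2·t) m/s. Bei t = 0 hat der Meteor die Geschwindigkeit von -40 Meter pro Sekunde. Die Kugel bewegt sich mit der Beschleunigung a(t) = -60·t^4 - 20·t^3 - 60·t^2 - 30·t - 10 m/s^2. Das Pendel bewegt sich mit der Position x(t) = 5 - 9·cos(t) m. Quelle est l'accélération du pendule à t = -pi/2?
Pour résoudre ceci, nous devons prendre 2 dérivées de notre équation de la position x(t) = 5 - 9·cos(t). En prenant d/dt de x(t), nous trouvons v(t) = 9·sin(t). En dérivant la vitesse, nous obtenons l'accélération: a(t) = 9·cos(t). Nous avons l'accélération a(t) = 9·cos(t). En substituant t = -pi/2: a(-pi/2) = 0.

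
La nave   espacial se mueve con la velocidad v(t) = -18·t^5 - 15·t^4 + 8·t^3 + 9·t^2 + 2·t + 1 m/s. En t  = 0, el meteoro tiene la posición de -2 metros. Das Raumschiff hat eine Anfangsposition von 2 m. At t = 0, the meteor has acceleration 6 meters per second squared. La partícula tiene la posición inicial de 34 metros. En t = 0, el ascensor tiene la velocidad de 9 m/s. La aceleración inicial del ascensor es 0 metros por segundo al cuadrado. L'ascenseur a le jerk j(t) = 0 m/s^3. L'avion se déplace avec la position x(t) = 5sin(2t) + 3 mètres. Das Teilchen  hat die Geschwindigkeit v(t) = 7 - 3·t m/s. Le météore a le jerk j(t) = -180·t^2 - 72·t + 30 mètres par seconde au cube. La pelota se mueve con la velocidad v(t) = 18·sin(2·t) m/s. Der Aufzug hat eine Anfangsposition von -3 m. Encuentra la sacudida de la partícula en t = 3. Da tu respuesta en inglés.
We must differentiate our velocity equation v(t) = 7 - 3·t 2 times. Taking d/dt of v(t), we find a(t) = -3. Taking d/dt of a(t), we find j(t) = 0. Using j(t) = 0 and substituting t = 3, we find j = 0.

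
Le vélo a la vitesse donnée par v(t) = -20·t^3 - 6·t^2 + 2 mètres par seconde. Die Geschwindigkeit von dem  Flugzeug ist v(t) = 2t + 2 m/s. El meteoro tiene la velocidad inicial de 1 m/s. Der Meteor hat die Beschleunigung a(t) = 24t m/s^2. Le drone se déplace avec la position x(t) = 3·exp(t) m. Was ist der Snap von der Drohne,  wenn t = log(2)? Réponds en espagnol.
Debemos derivar nuestra ecuación de la posición x(t) = 3·exp(t) 4 veces. La derivada de la posición da la velocidad: v(t) = 3·exp(t). Derivando la velocidad, obtenemos la aceleración: a(t) = 3·exp(t). La derivada de la aceleración da la sacudida: j(t) = 3·exp(t). Tomando d/dt de j(t), encontramos s(t) = 3·exp(t). De la ecuación del snap s(t) = 3·exp(t), sustituimos t = log(2) para obtener s = 6.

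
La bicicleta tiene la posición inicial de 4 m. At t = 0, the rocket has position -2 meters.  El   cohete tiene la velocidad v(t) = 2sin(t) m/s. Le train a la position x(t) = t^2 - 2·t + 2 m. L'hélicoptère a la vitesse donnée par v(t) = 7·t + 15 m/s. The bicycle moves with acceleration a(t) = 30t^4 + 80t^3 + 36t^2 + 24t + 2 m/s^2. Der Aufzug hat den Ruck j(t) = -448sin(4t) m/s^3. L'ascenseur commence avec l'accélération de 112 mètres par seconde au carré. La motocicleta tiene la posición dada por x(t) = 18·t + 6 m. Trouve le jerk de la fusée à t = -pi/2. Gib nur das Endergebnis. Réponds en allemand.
j(-pi/2) = 2.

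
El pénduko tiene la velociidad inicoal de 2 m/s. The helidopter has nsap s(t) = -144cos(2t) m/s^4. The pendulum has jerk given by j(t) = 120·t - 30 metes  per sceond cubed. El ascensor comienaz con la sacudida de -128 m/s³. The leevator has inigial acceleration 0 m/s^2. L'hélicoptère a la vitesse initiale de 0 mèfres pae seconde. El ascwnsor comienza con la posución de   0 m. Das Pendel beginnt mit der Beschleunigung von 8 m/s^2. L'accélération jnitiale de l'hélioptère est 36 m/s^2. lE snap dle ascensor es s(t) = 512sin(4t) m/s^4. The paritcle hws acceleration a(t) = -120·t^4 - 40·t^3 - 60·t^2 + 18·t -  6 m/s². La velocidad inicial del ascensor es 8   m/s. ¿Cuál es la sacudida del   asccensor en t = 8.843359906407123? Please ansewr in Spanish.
Partiendo del snap s(t) = 512·sin(4·t), tomamos 1 integral. Integrando el snap y usando la condición inicial j(0) = -128, obtenemos j(t) = -128·cos(4·t). Tenemos la sacudida j(t) = -128·cos(4·t). Sustituyendo t = 8.843359906407123: j(8.843359906407123) = 87.7053795936066.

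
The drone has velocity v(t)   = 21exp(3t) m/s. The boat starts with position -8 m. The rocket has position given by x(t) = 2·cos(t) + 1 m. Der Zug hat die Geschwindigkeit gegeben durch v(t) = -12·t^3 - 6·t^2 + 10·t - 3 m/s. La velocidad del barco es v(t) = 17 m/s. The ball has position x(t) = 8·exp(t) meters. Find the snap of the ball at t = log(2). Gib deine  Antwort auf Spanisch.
Debemos derivar nuestra ecuación de la posición x(t) = 8·exp(t) 4 veces. Tomando d/dt de x(t), encontramos v(t) = 8·exp(t). Tomando d/dt de v(t), encontramos a(t) = 8·exp(t). Derivando la aceleración, obtenemos la sacudida: j(t) = 8·exp(t). Derivando la sacudida, obtenemos el snap: s(t) = 8·exp(t). De la ecuación del snap s(t) = 8·exp(t), sustituimos t = log(2) para obtener s = 16.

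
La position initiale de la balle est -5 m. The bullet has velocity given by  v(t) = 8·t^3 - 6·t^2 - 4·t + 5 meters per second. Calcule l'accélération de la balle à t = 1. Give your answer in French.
Pour résoudre ceci, nous devons prendre 1 dérivée de notre équation de la vitesse v(t) = 8·t^3 - 6·t^2 - 4·t + 5. En prenant d/dt de v(t), nous trouvons a(t) = 24·t^2 - 12·t - 4. De l'équation de l'accélération a(t) = 24·t^2 - 12·t - 4, nous substituons t = 1 pour obtenir a = 8.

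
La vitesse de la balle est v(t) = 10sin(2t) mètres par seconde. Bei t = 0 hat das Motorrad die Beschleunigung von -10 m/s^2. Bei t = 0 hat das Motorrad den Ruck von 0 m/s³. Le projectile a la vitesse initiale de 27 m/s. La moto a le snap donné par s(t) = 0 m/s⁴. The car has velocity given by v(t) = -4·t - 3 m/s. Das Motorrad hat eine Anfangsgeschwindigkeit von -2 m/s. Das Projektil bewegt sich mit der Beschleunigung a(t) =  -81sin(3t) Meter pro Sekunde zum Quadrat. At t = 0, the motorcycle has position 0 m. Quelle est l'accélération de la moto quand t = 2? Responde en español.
Necesitamos integrar nuestra ecuación del snap s(t) = 0 2 veces. Tomando ∫s(t)dt y aplicando j(0) = 0, encontramos j(t) = 0. Integrando la sacudida y usando la condición inicial a(0) = -10, obtenemos a(t) = -10. Tenemos la aceleración a(t) = -10. Sustituyendo t = 2: a(2) = -10.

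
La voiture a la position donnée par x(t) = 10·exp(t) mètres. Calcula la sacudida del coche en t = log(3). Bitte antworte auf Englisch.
Starting from position x(t) = 10·exp(t), we take 3 derivatives. Differentiating position, we get velocity: v(t) = 10·exp(t). The derivative of velocity gives acceleration: a(t) = 10·exp(t). Differentiating acceleration, we get jerk: j(t) = 10·exp(t). From the given jerk equation j(t) = 10·exp(t), we substitute t = log(3) to get j = 30.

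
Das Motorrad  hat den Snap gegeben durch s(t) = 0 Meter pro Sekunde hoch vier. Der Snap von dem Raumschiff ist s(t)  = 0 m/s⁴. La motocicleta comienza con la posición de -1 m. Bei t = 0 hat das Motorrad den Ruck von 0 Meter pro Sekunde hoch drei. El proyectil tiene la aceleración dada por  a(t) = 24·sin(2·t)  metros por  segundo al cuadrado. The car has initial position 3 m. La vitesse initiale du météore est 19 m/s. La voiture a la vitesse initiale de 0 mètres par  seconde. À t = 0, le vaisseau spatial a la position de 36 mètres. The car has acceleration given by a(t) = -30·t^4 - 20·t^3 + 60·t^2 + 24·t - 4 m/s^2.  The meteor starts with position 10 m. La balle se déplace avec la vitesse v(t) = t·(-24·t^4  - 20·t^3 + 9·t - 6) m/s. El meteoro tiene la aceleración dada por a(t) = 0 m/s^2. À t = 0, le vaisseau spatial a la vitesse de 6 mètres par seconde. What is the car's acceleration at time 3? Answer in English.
Using a(t) = -30·t^4 - 20·t^3 + 60·t^2 + 24·t - 4 and substituting t = 3, we find a = -2362.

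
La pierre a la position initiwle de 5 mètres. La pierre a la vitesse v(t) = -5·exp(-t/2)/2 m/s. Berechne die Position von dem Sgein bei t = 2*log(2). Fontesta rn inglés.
To solve this, we need to take 1 integral of our velocity equation v(t) = -5·exp(-t/2)/2. Finding the antiderivative of v(t) and using x(0) = 5: x(t) = 5·exp(-t/2). Using x(t) = 5·exp(-t/2) and substituting t = 2*log(2), we find x = 5/2.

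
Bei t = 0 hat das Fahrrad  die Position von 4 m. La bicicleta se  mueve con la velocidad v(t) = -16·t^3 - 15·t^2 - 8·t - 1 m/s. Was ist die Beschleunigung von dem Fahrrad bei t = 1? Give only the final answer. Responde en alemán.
Die Antwort ist -86.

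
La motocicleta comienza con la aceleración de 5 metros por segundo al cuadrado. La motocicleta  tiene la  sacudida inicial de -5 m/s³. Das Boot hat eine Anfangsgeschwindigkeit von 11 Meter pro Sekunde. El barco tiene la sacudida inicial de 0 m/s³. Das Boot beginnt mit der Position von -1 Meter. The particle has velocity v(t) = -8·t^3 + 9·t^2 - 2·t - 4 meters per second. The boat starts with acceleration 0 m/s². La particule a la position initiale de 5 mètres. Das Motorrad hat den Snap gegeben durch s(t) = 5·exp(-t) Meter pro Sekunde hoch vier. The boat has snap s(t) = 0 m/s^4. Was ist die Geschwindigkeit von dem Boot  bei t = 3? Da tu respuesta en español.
Necesitamos integrar nuestra ecuación del snap s(t) = 0 3 veces. Integrando el snap y usando la condición inicial j(0) = 0, obtenemos j(t) = 0. Integrando la sacudida y usando la condición inicial a(0) = 0, obtenemos a(t) = 0. Tomando ∫a(t)dt y aplicando v(0) = 11, encontramos v(t) = 11. De la ecuación de la velocidad v(t) = 11, sustituimos t = 3 para obtener v = 11.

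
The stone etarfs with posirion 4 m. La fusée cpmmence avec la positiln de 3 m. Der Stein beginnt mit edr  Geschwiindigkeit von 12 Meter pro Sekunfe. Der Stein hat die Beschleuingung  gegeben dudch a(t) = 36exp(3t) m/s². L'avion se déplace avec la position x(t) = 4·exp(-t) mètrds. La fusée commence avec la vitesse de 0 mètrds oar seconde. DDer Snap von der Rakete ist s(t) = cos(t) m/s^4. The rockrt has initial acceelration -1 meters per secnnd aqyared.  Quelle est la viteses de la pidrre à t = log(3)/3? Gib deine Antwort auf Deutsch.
Um dies zu lösen, müssen wir 1 Stammfunktion unserer Gleichung für die Beschleunigung a(t) = 36·exp(3·t) finden. Mit ∫a(t)dt und Anwendung von v(0) = 12, finden wir v(t) = 12·exp(3·t). Wir haben die Geschwindigkeit v(t) = 12·exp(3·t). Durch Einsetzen von t = log(3)/3: v(log(3)/3) = 36.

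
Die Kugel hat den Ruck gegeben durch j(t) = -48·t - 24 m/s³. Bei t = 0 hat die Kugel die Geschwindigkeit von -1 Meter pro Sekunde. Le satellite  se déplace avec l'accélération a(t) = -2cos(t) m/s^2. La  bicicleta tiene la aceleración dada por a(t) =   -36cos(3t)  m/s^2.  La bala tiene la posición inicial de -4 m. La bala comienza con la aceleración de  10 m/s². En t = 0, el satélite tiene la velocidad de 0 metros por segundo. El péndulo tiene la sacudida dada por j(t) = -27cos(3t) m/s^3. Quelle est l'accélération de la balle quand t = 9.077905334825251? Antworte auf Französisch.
Nous devons trouver la primitive de notre équation du jerk j(t) = -48·t - 24 1 fois. En prenant ∫j(t)dt et en appliquant a(0) = 10, nous trouvons a(t) = -24·t^2 - 24·t + 10. En utilisant a(t) = -24·t^2 - 24·t + 10 et en substituant t = 9.077905334825251, nous trouvons a = -2185.67049446898.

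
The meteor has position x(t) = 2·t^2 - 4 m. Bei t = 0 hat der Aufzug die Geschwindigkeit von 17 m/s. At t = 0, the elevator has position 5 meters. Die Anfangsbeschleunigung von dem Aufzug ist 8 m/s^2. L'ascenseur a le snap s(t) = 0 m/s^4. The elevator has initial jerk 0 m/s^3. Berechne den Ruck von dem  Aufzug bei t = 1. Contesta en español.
Debemos encontrar la integral de nuestra ecuación del snap s(t) = 0 1 vez. La antiderivada del snap, con j(0) = 0, da la sacudida: j(t) = 0. Tenemos la sacudida j(t) = 0. Sustituyendo t = 1: j(1) = 0.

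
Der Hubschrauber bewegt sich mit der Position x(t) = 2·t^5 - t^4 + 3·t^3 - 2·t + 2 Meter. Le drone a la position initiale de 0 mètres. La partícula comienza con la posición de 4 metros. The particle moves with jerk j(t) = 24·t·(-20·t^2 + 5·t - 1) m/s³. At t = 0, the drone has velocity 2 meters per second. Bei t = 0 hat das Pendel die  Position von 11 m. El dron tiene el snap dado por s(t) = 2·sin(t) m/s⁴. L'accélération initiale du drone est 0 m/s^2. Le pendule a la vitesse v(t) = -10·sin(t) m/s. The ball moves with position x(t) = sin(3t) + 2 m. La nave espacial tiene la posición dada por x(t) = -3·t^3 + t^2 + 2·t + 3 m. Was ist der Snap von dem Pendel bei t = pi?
Wir müssen unsere Gleichung für die Geschwindigkeit v(t) = -10·sin(t) 3-mal ableiten. Die Ableitung von der Geschwindigkeit ergibt die Beschleunigung: a(t) = -10·cos(t). Die Ableitung von der Beschleunigung ergibt den Ruck: j(t) = 10·sin(t). Mit d/dt von j(t) finden wir s(t) = 10·cos(t). Wir haben den Snap s(t) = 10·cos(t). Durch Einsetzen von t = pi: s(pi) = -10.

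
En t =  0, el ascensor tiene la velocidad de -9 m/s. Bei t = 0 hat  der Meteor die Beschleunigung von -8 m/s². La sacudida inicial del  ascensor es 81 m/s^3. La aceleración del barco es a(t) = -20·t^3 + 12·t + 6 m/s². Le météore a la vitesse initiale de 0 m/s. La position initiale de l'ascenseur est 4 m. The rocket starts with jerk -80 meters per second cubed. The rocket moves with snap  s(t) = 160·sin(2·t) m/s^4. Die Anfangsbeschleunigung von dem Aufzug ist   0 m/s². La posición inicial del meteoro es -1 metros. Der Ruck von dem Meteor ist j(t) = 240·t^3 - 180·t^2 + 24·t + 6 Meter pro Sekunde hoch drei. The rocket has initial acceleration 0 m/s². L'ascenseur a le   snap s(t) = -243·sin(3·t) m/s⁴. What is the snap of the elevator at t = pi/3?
From the given snap equation s(t) = -243·sin(3·t), we substitute t = pi/3 to get s = 0.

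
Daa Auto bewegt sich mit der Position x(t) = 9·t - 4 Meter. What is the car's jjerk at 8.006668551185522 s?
Starting from position x(t) = 9·t - 4, we take 3 derivatives. The derivative of position gives velocity: v(t) = 9. Taking d/dt of v(t), we find a(t) = 0. The derivative of acceleration gives jerk: j(t) = 0. From the given jerk equation j(t) = 0, we substitute t = 8.006668551185522 to get j = 0.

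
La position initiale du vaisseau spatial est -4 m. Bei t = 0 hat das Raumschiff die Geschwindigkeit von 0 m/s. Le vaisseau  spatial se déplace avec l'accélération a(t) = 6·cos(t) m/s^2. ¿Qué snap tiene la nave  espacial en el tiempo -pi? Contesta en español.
Para resolver esto, necesitamos tomar 2 derivadas de nuestra ecuación de la aceleración a(t) = 6·cos(t). Derivando la aceleración, obtenemos la sacudida: j(t) = -6·sin(t). La derivada de la sacudida da el snap: s(t) = -6·cos(t). De la ecuación del snap s(t) = -6·cos(t), sustituimos t = -pi para obtener s = 6.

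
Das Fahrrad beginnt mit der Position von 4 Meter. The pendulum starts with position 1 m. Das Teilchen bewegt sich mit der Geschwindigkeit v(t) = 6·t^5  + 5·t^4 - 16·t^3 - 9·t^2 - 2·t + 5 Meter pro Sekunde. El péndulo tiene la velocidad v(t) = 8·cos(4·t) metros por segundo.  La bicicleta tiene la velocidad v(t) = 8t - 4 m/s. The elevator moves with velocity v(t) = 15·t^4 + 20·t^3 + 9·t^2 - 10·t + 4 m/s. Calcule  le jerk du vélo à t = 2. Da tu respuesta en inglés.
To solve this, we need to take 2 derivatives of our velocity equation v(t) = 8·t - 4. Taking d/dt of v(t), we find a(t) = 8. Differentiating acceleration, we get jerk: j(t) = 0. Using j(t) = 0 and substituting t = 2, we find j = 0.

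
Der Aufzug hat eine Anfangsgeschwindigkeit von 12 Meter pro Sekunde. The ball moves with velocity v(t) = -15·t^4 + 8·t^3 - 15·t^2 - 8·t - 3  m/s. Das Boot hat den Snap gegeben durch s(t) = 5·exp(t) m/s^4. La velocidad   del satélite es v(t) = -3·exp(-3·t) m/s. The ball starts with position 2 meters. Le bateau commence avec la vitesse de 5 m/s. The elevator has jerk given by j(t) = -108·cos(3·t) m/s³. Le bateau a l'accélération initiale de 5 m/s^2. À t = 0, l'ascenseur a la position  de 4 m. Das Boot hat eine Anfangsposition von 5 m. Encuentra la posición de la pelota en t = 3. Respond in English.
To solve this, we need to take 1 integral of our velocity equation v(t) = -15·t^4 + 8·t^3 - 15·t^2 - 8·t - 3. Integrating velocity and using the initial condition x(0) = 2, we get x(t) = -3·t^5 + 2·t^4 - 5·t^3 - 4·t^2 - 3·t + 2. Using x(t) = -3·t^5 + 2·t^4 - 5·t^3 - 4·t^2 - 3·t + 2 and substituting t = 3, we find x = -745.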